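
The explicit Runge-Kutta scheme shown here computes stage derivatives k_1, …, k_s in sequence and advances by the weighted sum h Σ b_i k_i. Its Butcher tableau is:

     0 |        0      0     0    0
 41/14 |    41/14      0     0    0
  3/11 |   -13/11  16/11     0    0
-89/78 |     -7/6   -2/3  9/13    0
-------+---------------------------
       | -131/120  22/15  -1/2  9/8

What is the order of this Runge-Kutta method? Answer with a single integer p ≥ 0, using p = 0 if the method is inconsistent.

1

b = (-131/120, 22/15, -1/2, 9/8)
c = (0, 41/14, 3/11, -89/78)
Ac = (0, 0, 328/77, -5296/3003)
Σ b_i: (-131/120)·1 + 22/15·1 + (-1/2)·1 + 9/8·1 = 1 ✓
b·c: 22/15·41/14 + (-1/2)·3/11 + 9/8·(-89/78) = 690743/240240 ≠ 1/2 ⇒ order 1.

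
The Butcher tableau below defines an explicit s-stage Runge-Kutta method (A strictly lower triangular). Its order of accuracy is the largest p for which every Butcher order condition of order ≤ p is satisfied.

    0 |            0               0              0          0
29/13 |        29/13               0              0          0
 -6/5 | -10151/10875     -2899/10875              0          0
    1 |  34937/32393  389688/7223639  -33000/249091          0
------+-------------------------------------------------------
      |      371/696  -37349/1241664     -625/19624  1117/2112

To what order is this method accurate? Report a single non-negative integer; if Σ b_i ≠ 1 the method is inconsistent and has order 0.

b = (371/696, -37349/1241664, -625/19624, 1117/2112)
c = (0, 29/13, -6/5, 1)
Ac = (0, 0, -223/375, 312/1117)
Σ b_i: 371/696·1 + (-37349/1241664)·1 + (-625/19624)·1 + 1117/2112·1 = 1 ✓
b·c: (-37349/1241664)·29/13 + (-625/19624)·(-6/5) + 1117/2112·1 = 1/2 ✓
b·c²: (-37349/1241664)·841/169 + (-625/19624)·36/25 + 1117/2112·1 = 1/3 ✓
b·Ac: (-625/19624)·(-223/375) + 1117/2112·312/1117 = 1/6 ✓
b·c³: (-37349/1241664)·24389/2197 + (-625/19624)·(-216/125) + 1117/2112·1 = 1/4 ✓
b·(c∘Ac): (-625/19624)·446/625 + 1117/2112·312/1117 = 1/8 ✓
b·Ac²: (-625/19624)·(-6467/4875) + 1117/2112·1128/14521 = 1/12 ✓
b·A²c: 1117/2112·88/1117 = 1/24 ✓; 4 stages ⇒ order 4.

4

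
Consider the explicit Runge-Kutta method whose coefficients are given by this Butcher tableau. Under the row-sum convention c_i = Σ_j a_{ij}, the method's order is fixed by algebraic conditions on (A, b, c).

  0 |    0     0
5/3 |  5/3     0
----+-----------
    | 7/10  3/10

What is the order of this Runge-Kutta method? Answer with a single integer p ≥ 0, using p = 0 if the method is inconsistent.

2

b = (7/10, 3/10)
c = (0, 5/3)
Σ b_i: 7/10·1 + 3/10·1 = 1 ✓
b·c: 3/10·5/3 = 1/2 ✓; 2 stages ⇒ order 2.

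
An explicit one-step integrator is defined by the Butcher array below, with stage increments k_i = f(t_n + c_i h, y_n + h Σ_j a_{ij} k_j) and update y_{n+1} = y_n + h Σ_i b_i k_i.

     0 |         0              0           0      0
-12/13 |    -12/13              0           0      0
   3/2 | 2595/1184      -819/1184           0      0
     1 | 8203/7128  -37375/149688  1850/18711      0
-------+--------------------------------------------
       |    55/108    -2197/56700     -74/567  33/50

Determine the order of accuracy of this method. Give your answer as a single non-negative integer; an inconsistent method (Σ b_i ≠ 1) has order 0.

b = (55/108, -2197/56700, -74/567, 33/50)
c = (0, -12/13, 3/2, 1)
Ac = (0, 0, 189/296, 25/66)
Σ b_i: 55/108·1 + (-2197/56700)·1 + (-74/567)·1 + 33/50·1 = 1 ✓
b·c: (-2197/56700)·(-12/13) + (-74/567)·3/2 + 33/50·1 = 1/2 ✓
b·c²: (-2197/56700)·144/169 + (-74/567)·9/4 + 33/50·1 = 1/3 ✓
b·Ac: (-74/567)·189/296 + 33/50·25/66 = 1/6 ✓
b·c³: (-2197/56700)·(-1728/2197) + (-74/567)·27/8 + 33/50·1 = 1/4 ✓
b·(c∘Ac): (-74/567)·567/592 + 33/50·25/66 = 1/8 ✓
b·Ac²: (-74/567)·(-567/962) + 33/50·25/2574 = 1/12 ✓
b·A²c: 33/50·25/396 = 1/24 ✓; 4 stages ⇒ order 4.

4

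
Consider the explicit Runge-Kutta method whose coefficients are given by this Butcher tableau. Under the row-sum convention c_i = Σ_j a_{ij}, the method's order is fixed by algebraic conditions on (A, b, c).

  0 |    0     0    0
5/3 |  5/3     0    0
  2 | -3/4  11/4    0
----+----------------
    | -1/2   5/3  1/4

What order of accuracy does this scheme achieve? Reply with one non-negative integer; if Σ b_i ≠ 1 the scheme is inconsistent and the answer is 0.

0

b = (-1/2, 5/3, 1/4)
c = (0, 5/3, 2)
Ac = (0, 0, 55/12)
Σ b_i: (-1/2)·1 + 5/3·1 + 1/4·1 = 17/12 ≠ 1 ⇒ order 0.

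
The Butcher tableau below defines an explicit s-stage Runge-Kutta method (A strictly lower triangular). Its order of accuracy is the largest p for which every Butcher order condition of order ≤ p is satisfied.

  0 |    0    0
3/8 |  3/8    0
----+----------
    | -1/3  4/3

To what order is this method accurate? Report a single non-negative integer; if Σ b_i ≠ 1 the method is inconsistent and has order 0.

2

b = (-1/3, 4/3)
c = (0, 3/8)
Σ b_i: (-1/3)·1 + 4/3·1 = 1 ✓
b·c: 4/3·3/8 = 1/2 ✓; 2 stages ⇒ order 2.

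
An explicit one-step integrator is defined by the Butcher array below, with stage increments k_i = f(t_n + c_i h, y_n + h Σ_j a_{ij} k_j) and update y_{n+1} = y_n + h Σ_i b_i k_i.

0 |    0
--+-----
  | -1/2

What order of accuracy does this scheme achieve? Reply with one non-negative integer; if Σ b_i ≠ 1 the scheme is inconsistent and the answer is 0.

0

b = (-1/2)
c = (0)
Σ b_i: (-1/2)·1 = -1/2 ≠ 1 ⇒ order 0.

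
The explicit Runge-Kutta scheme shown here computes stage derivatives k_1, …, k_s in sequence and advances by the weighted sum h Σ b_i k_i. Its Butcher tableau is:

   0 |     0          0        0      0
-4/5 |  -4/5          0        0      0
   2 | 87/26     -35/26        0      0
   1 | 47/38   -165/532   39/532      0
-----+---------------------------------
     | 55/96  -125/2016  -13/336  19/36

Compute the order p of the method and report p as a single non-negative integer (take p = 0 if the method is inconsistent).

4

b = (55/96, -125/2016, -13/336, 19/36)
c = (0, -4/5, 2, 1)
Ac = (0, 0, 14/13, 15/38)
Σ b_i: 55/96·1 + (-125/2016)·1 + (-13/336)·1 + 19/36·1 = 1 ✓
b·c: (-125/2016)·(-4/5) + (-13/336)·2 + 19/36·1 = 1/2 ✓
b·c²: (-125/2016)·16/25 + (-13/336)·4 + 19/36·1 = 1/3 ✓
b·Ac: (-13/336)·14/13 + 19/36·15/38 = 1/6 ✓
b·c³: (-125/2016)·(-64/125) + (-13/336)·8 + 19/36·1 = 1/4 ✓
b·(c∘Ac): (-13/336)·28/13 + 19/36·15/38 = 1/8 ✓
b·Ac²: (-13/336)·(-56/65) + 19/36·9/95 = 1/12 ✓
b·A²c: 19/36·3/38 = 1/24 ✓; 4 stages ⇒ order 4.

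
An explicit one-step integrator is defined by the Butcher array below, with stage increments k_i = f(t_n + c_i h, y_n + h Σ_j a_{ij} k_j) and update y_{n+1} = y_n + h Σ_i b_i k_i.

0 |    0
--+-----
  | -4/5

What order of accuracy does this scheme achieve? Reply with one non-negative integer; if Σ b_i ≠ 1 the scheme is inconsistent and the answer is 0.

0

b = (-4/5)
c = (0)
Σ b_i: (-4/5)·1 = -4/5 ≠ 1 ⇒ order 0.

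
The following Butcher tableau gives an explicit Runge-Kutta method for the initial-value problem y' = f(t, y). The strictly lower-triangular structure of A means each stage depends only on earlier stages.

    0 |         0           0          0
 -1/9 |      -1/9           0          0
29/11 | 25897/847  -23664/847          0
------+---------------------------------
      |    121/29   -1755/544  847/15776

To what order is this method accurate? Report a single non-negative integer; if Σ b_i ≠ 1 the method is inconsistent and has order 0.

3

b = (121/29, -1755/544, 847/15776)
c = (0, -1/9, 29/11)
Ac = (0, 0, 7888/2541)
Σ b_i: 121/29·1 + (-1755/544)·1 + 847/15776·1 = 1 ✓
b·c: (-1755/544)·(-1/9) + 847/15776·29/11 = 1/2 ✓
b·c²: (-1755/544)·1/81 + 847/15776·841/121 = 1/3 ✓
b·Ac: 847/15776·7888/2541 = 1/6 ✓; 3 stages ⇒ order 3.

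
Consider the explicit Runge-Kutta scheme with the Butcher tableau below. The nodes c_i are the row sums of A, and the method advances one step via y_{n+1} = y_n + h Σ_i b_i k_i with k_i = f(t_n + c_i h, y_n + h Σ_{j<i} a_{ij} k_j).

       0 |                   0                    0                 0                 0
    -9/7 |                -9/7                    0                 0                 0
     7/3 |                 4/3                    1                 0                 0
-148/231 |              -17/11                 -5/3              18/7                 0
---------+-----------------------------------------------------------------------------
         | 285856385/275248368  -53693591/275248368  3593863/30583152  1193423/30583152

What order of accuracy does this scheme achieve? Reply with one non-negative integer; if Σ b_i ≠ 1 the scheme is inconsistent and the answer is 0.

3

b = (285856385/275248368, -53693591/275248368, 3593863/30583152, 1193423/30583152)
c = (0, -9/7, 7/3, -148/231)
Ac = (0, 0, -9/7, 57/7)
Σ b_i: 285856385/275248368·1 + (-53693591/275248368)·1 + 3593863/30583152·1 + 1193423/30583152·1 = 1 ✓
b·c: (-53693591/275248368)·(-9/7) + 3593863/30583152·7/3 + 1193423/30583152·(-148/231) = 1/2 ✓
b·c²: (-53693591/275248368)·81/49 + 3593863/30583152·49/9 + 1193423/30583152·21904/53361 = 1/3 ✓
b·Ac: 3593863/30583152·(-9/7) + 1193423/30583152·57/7 = 1/6 ✓
b·c³: (-53693591/275248368)·(-729/343) + 3593863/30583152·343/27 + 1193423/30583152·(-3241792/12326391) = 70365371347/37089717588 ≠ 1/4 ⇒ order 3.
b·(c∘Ac): 3593863/30583152·(-3) + 1193423/30583152·(-2812/539) = -119054311/214082064 ≠ 1/8
b·Ac²: 3593863/30583152·81/49 + 1193423/30583152·551/49 = 8470348/13380129 ≠ 1/12
b·A²c: 1193423/30583152·(-162/49) = -1534401/11893448 ≠ 1/24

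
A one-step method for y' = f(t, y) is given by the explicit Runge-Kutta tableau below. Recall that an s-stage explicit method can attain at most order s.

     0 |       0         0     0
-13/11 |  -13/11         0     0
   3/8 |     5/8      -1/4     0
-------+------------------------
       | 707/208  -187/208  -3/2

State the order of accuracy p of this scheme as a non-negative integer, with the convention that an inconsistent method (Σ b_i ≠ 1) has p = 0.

2

b = (707/208, -187/208, -3/2)
c = (0, -13/11, 3/8)
Ac = (0, 0, 13/44)
Σ b_i: 707/208·1 + (-187/208)·1 + (-3/2)·1 = 1 ✓
b·c: (-187/208)·(-13/11) + (-3/2)·3/8 = 1/2 ✓
b·c²: (-187/208)·169/121 + (-3/2)·9/64 = -2065/1408 ≠ 1/3 ⇒ order 2.
b·Ac: (-3/2)·13/44 = -39/88 ≠ 1/6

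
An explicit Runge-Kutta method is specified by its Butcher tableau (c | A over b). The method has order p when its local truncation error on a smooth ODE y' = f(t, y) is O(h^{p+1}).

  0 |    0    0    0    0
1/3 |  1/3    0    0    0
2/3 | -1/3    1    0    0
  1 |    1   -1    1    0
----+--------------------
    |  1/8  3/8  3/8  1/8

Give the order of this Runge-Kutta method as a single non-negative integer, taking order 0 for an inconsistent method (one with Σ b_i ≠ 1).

b = (1/8, 3/8, 3/8, 1/8)
c = (0, 1/3, 2/3, 1)
Ac = (0, 0, 1/3, 1/3)
Σ b_i: 1/8·1 + 3/8·1 + 3/8·1 + 1/8·1 = 1 ✓
b·c: 3/8·1/3 + 3/8·2/3 + 1/8·1 = 1/2 ✓
b·c²: 3/8·1/9 + 3/8·4/9 + 1/8·1 = 1/3 ✓
b·Ac: 3/8·1/3 + 1/8·1/3 = 1/6 ✓
b·c³: 3/8·1/27 + 3/8·8/27 + 1/8·1 = 1/4 ✓
b·(c∘Ac): 3/8·2/9 + 1/8·1/3 = 1/8 ✓
b·Ac²: 3/8·1/9 + 1/8·1/3 = 1/12 ✓
b·A²c: 1/8·1/3 = 1/24 ✓; 4 stages ⇒ order 4.

4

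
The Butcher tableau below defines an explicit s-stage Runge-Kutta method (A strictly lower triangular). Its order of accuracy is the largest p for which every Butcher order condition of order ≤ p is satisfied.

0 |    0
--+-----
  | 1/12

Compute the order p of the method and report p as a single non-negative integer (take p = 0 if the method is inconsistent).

0

b = (1/12)
c = (0)
Σ b_i: 1/12·1 = 1/12 ≠ 1 ⇒ order 0.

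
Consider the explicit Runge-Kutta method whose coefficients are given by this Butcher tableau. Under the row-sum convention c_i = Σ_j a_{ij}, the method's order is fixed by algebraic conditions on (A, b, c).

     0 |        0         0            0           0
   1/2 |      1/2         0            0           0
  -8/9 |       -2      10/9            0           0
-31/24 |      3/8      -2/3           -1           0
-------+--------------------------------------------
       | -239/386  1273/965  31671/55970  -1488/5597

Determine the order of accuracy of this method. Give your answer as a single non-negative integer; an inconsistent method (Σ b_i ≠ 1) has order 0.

3

b = (-239/386, 1273/965, 31671/55970, -1488/5597)
c = (0, 1/2, -8/9, -31/24)
Ac = (0, 0, 5/9, 5/9)
Σ b_i: (-239/386)·1 + 1273/965·1 + 31671/55970·1 + (-1488/5597)·1 = 1 ✓
b·c: 1273/965·1/2 + 31671/55970·(-8/9) + (-1488/5597)·(-31/24) = 1/2 ✓
b·c²: 1273/965·1/4 + 31671/55970·64/81 + (-1488/5597)·961/576 = 1/3 ✓
b·Ac: 31671/55970·5/9 + (-1488/5597)·5/9 = 1/6 ✓
b·c³: 1273/965·1/8 + 31671/55970·(-512/729) + (-1488/5597)·(-29791/13824) = 6307/18528 ≠ 1/4 ⇒ order 3.
b·(c∘Ac): 31671/55970·(-40/81) + (-1488/5597)·(-155/216) = -154/1737 ≠ 1/8
b·Ac²: 31671/55970·5/18 + (-1488/5597)·(-155/162) = 248773/604476 ≠ 1/12
b·A²c: (-1488/5597)·(-5/9) = 2480/16791 ≠ 1/24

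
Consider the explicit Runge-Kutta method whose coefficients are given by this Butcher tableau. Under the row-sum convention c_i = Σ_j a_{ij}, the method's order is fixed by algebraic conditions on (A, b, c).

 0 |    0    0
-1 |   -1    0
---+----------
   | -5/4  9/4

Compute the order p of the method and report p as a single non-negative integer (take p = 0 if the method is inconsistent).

b = (-5/4, 9/4)
c = (0, -1)
Σ b_i: (-5/4)·1 + 9/4·1 = 1 ✓
b·c: 9/4·(-1) = -9/4 ≠ 1/2 ⇒ order 1.

1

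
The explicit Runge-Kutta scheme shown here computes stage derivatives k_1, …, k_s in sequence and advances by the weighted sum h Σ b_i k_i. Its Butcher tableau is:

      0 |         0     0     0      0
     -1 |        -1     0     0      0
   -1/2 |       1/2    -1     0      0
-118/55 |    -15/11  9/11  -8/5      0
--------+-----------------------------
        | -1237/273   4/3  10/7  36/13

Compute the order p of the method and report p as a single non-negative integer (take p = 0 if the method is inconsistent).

b = (-1237/273, 4/3, 10/7, 36/13)
c = (0, -1, -1/2, -118/55)
Ac = (0, 0, 1, -1/55)
Σ b_i: (-1237/273)·1 + 4/3·1 + 10/7·1 + 36/13·1 = 1 ✓
b·c: 4/3·(-1) + 10/7·(-1/2) + 36/13·(-118/55) = -119953/15015 ≠ 1/2 ⇒ order 1.

1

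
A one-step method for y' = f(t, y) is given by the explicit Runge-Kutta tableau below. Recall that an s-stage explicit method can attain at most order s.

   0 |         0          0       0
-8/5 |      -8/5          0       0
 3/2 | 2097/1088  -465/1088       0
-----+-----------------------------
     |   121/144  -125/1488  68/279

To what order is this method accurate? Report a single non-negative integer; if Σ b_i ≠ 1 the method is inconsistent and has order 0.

3

b = (121/144, -125/1488, 68/279)
c = (0, -8/5, 3/2)
Ac = (0, 0, 93/136)
Σ b_i: 121/144·1 + (-125/1488)·1 + 68/279·1 = 1 ✓
b·c: (-125/1488)·(-8/5) + 68/279·3/2 = 1/2 ✓
b·c²: (-125/1488)·64/25 + 68/279·9/4 = 1/3 ✓
b·Ac: 68/279·93/136 = 1/6 ✓; 3 stages ⇒ order 3.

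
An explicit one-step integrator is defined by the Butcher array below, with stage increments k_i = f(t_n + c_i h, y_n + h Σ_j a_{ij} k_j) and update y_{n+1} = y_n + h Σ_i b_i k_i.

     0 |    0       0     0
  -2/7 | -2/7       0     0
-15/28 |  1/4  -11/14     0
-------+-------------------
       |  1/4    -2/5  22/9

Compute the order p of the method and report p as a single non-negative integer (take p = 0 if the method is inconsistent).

0

b = (1/4, -2/5, 22/9)
c = (0, -2/7, -15/28)
Ac = (0, 0, 11/49)
Σ b_i: 1/4·1 + (-2/5)·1 + 22/9·1 = 413/180 ≠ 1 ⇒ order 0.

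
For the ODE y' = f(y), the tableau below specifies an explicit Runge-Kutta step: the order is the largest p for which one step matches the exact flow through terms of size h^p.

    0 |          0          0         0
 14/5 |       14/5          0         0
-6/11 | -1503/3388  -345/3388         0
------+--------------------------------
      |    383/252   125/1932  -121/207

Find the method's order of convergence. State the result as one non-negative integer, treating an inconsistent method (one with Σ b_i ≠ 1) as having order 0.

3

b = (383/252, 125/1932, -121/207)
c = (0, 14/5, -6/11)
Ac = (0, 0, -69/242)
Σ b_i: 383/252·1 + 125/1932·1 + (-121/207)·1 = 1 ✓
b·c: 125/1932·14/5 + (-121/207)·(-6/11) = 1/2 ✓
b·c²: 125/1932·196/25 + (-121/207)·36/121 = 1/3 ✓
b·Ac: (-121/207)·(-69/242) = 1/6 ✓; 3 stages ⇒ order 3.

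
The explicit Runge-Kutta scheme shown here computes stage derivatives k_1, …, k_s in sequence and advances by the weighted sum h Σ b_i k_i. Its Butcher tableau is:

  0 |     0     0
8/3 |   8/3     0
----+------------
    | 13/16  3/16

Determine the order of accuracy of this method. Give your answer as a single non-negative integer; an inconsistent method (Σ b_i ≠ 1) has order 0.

2

b = (13/16, 3/16)
c = (0, 8/3)
Σ b_i: 13/16·1 + 3/16·1 = 1 ✓
b·c: 3/16·8/3 = 1/2 ✓; 2 stages ⇒ order 2.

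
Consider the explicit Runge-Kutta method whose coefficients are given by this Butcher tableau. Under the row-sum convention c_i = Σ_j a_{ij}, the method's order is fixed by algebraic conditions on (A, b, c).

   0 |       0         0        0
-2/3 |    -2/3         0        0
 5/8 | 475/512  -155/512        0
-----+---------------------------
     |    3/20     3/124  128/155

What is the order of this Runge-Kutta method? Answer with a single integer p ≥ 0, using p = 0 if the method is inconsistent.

b = (3/20, 3/124, 128/155)
c = (0, -2/3, 5/8)
Ac = (0, 0, 155/768)
Σ b_i: 3/20·1 + 3/124·1 + 128/155·1 = 1 ✓
b·c: 3/124·(-2/3) + 128/155·5/8 = 1/2 ✓
b·c²: 3/124·4/9 + 128/155·25/64 = 1/3 ✓
b·Ac: 128/155·155/768 = 1/6 ✓; 3 stages ⇒ order 3.

3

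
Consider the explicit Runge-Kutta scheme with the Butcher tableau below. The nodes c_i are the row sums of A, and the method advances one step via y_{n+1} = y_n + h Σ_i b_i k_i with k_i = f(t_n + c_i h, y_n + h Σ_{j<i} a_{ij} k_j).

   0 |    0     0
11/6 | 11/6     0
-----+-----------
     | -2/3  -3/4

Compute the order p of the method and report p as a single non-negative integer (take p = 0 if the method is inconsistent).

b = (-2/3, -3/4)
c = (0, 11/6)
Σ b_i: (-2/3)·1 + (-3/4)·1 = -17/12 ≠ 1 ⇒ order 0.

0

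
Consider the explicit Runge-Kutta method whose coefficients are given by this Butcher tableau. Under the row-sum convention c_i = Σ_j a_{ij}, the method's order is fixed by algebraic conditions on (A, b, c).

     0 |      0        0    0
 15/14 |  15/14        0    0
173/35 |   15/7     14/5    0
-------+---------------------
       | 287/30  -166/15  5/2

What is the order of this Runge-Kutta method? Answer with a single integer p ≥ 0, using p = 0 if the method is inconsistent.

b = (287/30, -166/15, 5/2)
c = (0, 15/14, 173/35)
Ac = (0, 0, 3)
Σ b_i: 287/30·1 + (-166/15)·1 + 5/2·1 = 1 ✓
b·c: (-166/15)·15/14 + 5/2·173/35 = 1/2 ✓
b·c²: (-166/15)·225/196 + 5/2·29929/1225 = 11852/245 ≠ 1/3 ⇒ order 2.
b·Ac: 5/2·3 = 15/2 ≠ 1/6

2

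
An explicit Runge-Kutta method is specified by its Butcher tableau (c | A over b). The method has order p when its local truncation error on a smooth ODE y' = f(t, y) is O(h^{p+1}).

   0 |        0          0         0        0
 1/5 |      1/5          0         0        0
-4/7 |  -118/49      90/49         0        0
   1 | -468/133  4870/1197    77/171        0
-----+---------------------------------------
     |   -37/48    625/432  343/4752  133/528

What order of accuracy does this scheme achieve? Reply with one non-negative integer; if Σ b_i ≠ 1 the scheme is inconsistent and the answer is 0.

b = (-37/48, 625/432, 343/4752, 133/528)
c = (0, 1/5, -4/7, 1)
Ac = (0, 0, 18/49, 74/133)
Σ b_i: (-37/48)·1 + 625/432·1 + 343/4752·1 + 133/528·1 = 1 ✓
b·c: 625/432·1/5 + 343/4752·(-4/7) + 133/528·1 = 1/2 ✓
b·c²: 625/432·1/25 + 343/4752·16/49 + 133/528·1 = 1/3 ✓
b·Ac: 343/4752·18/49 + 133/528·74/133 = 1/6 ✓
b·c³: 625/432·1/125 + 343/4752·(-64/343) + 133/528·1 = 1/4 ✓
b·(c∘Ac): 343/4752·(-72/343) + 133/528·74/133 = 1/8 ✓
b·Ac²: 343/4752·18/245 + 133/528·206/665 = 1/12 ✓
b·A²c: 133/528·22/133 = 1/24 ✓; 4 stages ⇒ order 4.

4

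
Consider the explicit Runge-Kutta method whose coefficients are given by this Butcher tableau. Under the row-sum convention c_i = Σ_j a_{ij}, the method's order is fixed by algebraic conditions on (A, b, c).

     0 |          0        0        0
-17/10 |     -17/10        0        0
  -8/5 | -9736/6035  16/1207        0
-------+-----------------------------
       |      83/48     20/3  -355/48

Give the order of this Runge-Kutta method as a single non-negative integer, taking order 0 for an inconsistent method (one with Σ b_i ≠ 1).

3

b = (83/48, 20/3, -355/48)
c = (0, -17/10, -8/5)
Ac = (0, 0, -8/355)
Σ b_i: 83/48·1 + 20/3·1 + (-355/48)·1 = 1 ✓
b·c: 20/3·(-17/10) + (-355/48)·(-8/5) = 1/2 ✓
b·c²: 20/3·289/100 + (-355/48)·64/25 = 1/3 ✓
b·Ac: (-355/48)·(-8/355) = 1/6 ✓; 3 stages ⇒ order 3.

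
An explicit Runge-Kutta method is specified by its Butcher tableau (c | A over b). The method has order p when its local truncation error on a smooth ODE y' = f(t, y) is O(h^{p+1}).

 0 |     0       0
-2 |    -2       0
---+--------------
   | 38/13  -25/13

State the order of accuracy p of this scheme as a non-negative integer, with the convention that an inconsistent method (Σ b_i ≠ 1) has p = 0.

1

b = (38/13, -25/13)
c = (0, -2)
Σ b_i: 38/13·1 + (-25/13)·1 = 1 ✓
b·c: (-25/13)·(-2) = 50/13 ≠ 1/2 ⇒ order 1.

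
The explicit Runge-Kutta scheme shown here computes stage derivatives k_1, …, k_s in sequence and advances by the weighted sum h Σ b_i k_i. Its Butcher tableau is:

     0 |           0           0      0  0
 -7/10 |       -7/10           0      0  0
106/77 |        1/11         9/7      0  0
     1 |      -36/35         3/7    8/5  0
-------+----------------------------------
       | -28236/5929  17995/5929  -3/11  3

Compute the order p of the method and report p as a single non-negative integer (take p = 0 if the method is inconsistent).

b = (-28236/5929, 17995/5929, -3/11, 3)
c = (0, -7/10, 106/77, 1)
Ac = (0, 0, -9/10, 293/154)
Σ b_i: (-28236/5929)·1 + 17995/5929·1 + (-3/11)·1 + 3·1 = 1 ✓
b·c: 17995/5929·(-7/10) + (-3/11)·106/77 + 3·1 = 1/2 ✓
b·c²: 17995/5929·49/100 + (-3/11)·11236/5929 + 3·1 = 5178841/1304380 ≠ 1/3 ⇒ order 2.
b·Ac: (-3/11)·(-9/10) + 3·293/154 = 2292/385 ≠ 1/6

2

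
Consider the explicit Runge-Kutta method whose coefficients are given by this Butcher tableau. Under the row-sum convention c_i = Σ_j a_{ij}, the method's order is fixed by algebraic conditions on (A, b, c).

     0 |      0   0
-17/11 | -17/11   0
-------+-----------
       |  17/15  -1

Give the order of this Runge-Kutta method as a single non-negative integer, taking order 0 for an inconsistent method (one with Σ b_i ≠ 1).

0

b = (17/15, -1)
c = (0, -17/11)
Σ b_i: 17/15·1 + (-1)·1 = 2/15 ≠ 1 ⇒ order 0.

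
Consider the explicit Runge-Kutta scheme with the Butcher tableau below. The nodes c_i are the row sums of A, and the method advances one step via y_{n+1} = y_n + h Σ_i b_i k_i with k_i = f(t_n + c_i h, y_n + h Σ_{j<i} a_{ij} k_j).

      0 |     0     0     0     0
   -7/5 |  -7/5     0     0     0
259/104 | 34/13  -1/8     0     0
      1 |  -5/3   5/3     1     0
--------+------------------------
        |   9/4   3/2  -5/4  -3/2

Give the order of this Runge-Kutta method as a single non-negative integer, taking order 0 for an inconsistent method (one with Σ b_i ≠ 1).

1

b = (9/4, 3/2, -5/4, -3/2)
c = (0, -7/5, 259/104, 1)
Ac = (0, 0, 7/40, 49/312)
Σ b_i: 9/4·1 + 3/2·1 + (-5/4)·1 + (-3/2)·1 = 1 ✓
b·c: 3/2·(-7/5) + (-5/4)·259/104 + (-3/2)·1 = -13963/2080 ≠ 1/2 ⇒ order 1.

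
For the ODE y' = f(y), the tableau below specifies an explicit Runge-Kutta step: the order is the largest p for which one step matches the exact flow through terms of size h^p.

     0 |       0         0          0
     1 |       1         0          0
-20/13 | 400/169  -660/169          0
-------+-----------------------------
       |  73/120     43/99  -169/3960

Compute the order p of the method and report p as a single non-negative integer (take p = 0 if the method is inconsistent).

3

b = (73/120, 43/99, -169/3960)
c = (0, 1, -20/13)
Ac = (0, 0, -660/169)
Σ b_i: 73/120·1 + 43/99·1 + (-169/3960)·1 = 1 ✓
b·c: 43/99·1 + (-169/3960)·(-20/13) = 1/2 ✓
b·c²: 43/99·1 + (-169/3960)·400/169 = 1/3 ✓
b·Ac: (-169/3960)·(-660/169) = 1/6 ✓; 3 stages ⇒ order 3.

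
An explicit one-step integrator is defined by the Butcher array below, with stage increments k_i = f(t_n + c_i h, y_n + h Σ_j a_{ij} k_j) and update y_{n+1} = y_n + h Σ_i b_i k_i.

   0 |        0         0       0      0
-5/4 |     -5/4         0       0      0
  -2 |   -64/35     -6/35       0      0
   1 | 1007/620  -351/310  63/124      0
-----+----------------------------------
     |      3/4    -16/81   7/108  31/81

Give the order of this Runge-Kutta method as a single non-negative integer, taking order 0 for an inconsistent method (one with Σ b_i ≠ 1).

4

b = (3/4, -16/81, 7/108, 31/81)
c = (0, -5/4, -2, 1)
Ac = (0, 0, 3/14, 99/248)
Σ b_i: 3/4·1 + (-16/81)·1 + 7/108·1 + 31/81·1 = 1 ✓
b·c: (-16/81)·(-5/4) + 7/108·(-2) + 31/81·1 = 1/2 ✓
b·c²: (-16/81)·25/16 + 7/108·4 + 31/81·1 = 1/3 ✓
b·Ac: 7/108·3/14 + 31/81·99/248 = 1/6 ✓
b·c³: (-16/81)·(-125/64) + 7/108·(-8) + 31/81·1 = 1/4 ✓
b·(c∘Ac): 7/108·(-3/7) + 31/81·99/248 = 1/8 ✓
b·Ac²: 7/108·(-15/56) + 31/81·261/992 = 1/12 ✓
b·A²c: 31/81·27/248 = 1/24 ✓; 4 stages ⇒ order 4.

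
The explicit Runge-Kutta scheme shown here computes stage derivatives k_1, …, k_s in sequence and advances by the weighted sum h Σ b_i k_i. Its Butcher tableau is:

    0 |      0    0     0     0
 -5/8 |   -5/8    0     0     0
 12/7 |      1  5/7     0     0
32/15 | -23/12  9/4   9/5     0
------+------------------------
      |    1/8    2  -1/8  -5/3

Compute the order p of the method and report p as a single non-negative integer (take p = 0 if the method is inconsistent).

0

b = (1/8, 2, -1/8, -5/3)
c = (0, -5/8, 12/7, 32/15)
Ac = (0, 0, -25/56, 1881/1120)
Σ b_i: 1/8·1 + 2·1 + (-1/8)·1 + (-5/3)·1 = 1/3 ≠ 1 ⇒ order 0.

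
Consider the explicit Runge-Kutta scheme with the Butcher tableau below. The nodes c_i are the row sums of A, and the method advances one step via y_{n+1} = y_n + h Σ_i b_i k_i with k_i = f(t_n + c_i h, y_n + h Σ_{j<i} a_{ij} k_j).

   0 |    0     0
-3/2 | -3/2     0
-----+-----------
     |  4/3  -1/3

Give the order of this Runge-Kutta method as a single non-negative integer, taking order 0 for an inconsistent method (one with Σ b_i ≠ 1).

b = (4/3, -1/3)
c = (0, -3/2)
Σ b_i: 4/3·1 + (-1/3)·1 = 1 ✓
b·c: (-1/3)·(-3/2) = 1/2 ✓; 2 stages ⇒ order 2.

2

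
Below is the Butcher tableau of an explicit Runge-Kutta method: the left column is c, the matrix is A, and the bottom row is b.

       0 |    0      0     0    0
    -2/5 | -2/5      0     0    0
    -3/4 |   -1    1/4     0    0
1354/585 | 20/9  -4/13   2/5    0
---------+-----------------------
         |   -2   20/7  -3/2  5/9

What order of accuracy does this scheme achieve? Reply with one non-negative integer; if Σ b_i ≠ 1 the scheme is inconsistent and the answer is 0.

b = (-2, 20/7, -3/2, 5/9)
c = (0, -2/5, -3/4, 1354/585)
Ac = (0, 0, -1/10, -23/130)
Σ b_i: (-2)·1 + 20/7·1 + (-3/2)·1 + 5/9·1 = -11/126 ≠ 1 ⇒ order 0.

0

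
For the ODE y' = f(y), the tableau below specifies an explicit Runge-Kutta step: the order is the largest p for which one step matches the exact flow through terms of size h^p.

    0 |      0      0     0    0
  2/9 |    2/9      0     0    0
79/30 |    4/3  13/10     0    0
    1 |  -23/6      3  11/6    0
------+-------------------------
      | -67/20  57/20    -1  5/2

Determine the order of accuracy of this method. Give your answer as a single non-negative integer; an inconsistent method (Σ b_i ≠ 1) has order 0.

2

b = (-67/20, 57/20, -1, 5/2)
c = (0, 2/9, 79/30, 1)
Ac = (0, 0, 13/45, 989/180)
Σ b_i: (-67/20)·1 + 57/20·1 + (-1)·1 + 5/2·1 = 1 ✓
b·c: 57/20·2/9 + (-1)·79/30 + 5/2·1 = 1/2 ✓
b·c²: 57/20·4/81 + (-1)·6241/900 + 5/2·1 = -11593/2700 ≠ 1/3 ⇒ order 2.
b·Ac: (-1)·13/45 + 5/2·989/180 = 4841/360 ≠ 1/6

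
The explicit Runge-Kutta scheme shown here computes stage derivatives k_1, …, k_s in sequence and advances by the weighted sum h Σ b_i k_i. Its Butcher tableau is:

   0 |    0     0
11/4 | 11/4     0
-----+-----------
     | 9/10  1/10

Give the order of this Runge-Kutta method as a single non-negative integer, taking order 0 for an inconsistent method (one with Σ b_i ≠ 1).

1

b = (9/10, 1/10)
c = (0, 11/4)
Σ b_i: 9/10·1 + 1/10·1 = 1 ✓
b·c: 1/10·11/4 = 11/40 ≠ 1/2 ⇒ order 1.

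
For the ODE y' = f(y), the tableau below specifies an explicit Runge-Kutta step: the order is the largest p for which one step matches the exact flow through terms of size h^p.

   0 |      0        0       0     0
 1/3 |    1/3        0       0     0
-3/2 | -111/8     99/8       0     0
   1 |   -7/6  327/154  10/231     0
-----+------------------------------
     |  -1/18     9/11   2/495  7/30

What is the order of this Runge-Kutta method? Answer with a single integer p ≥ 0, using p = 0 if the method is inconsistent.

b = (-1/18, 9/11, 2/495, 7/30)
c = (0, 1/3, -3/2, 1)
Ac = (0, 0, 33/8, 9/14)
Σ b_i: (-1/18)·1 + 9/11·1 + 2/495·1 + 7/30·1 = 1 ✓
b·c: 9/11·1/3 + 2/495·(-3/2) + 7/30·1 = 1/2 ✓
b·c²: 9/11·1/9 + 2/495·9/4 + 7/30·1 = 1/3 ✓
b·Ac: 2/495·33/8 + 7/30·9/14 = 1/6 ✓
b·c³: 9/11·1/27 + 2/495·(-27/8) + 7/30·1 = 1/4 ✓
b·(c∘Ac): 2/495·(-99/16) + 7/30·9/14 = 1/8 ✓
b·Ac²: 2/495·11/8 + 7/30·1/3 = 1/12 ✓
b·A²c: 7/30·5/28 = 1/24 ✓; 4 stages ⇒ order 4.

4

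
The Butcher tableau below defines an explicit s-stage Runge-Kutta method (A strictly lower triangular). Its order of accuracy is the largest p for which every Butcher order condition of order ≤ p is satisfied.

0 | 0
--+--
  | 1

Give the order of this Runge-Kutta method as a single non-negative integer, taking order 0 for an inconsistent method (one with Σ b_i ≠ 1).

1

b = (1)
c = (0)
Σ b_i: 1·1 = 1 ✓; 1 stage ⇒ order 1.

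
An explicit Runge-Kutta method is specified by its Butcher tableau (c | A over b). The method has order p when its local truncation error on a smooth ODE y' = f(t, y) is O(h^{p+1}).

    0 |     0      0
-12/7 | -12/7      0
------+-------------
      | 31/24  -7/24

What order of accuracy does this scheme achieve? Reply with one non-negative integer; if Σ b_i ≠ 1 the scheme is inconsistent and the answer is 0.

2

b = (31/24, -7/24)
c = (0, -12/7)
Σ b_i: 31/24·1 + (-7/24)·1 = 1 ✓
b·c: (-7/24)·(-12/7) = 1/2 ✓; 2 stages ⇒ order 2.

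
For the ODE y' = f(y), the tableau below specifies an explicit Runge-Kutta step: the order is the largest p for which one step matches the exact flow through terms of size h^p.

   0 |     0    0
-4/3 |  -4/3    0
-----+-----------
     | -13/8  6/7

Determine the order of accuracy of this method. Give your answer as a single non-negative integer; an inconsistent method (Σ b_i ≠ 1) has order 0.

0

b = (-13/8, 6/7)
c = (0, -4/3)
Σ b_i: (-13/8)·1 + 6/7·1 = -43/56 ≠ 1 ⇒ order 0.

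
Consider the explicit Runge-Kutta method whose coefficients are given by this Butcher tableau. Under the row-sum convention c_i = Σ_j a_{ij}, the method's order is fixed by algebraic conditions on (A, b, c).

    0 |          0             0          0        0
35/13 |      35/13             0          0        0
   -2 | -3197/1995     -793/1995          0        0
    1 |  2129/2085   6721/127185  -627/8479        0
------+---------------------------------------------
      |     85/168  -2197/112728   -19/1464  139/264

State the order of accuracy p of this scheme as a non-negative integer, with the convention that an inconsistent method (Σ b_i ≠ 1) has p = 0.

b = (85/168, -2197/112728, -19/1464, 139/264)
c = (0, 35/13, -2, 1)
Ac = (0, 0, -61/57, 121/417)
Σ b_i: 85/168·1 + (-2197/112728)·1 + (-19/1464)·1 + 139/264·1 = 1 ✓
b·c: (-2197/112728)·35/13 + (-19/1464)·(-2) + 139/264·1 = 1/2 ✓
b·c²: (-2197/112728)·1225/169 + (-19/1464)·4 + 139/264·1 = 1/3 ✓
b·Ac: (-19/1464)·(-61/57) + 139/264·121/417 = 1/6 ✓
b·c³: (-2197/112728)·42875/2197 + (-19/1464)·(-8) + 139/264·1 = 1/4 ✓
b·(c∘Ac): (-19/1464)·122/57 + 139/264·121/417 = 1/8 ✓
b·Ac²: (-19/1464)·(-2135/741) + 139/264·473/5421 = 1/12 ✓
b·A²c: 139/264·11/139 = 1/24 ✓; 4 stages ⇒ order 4.

4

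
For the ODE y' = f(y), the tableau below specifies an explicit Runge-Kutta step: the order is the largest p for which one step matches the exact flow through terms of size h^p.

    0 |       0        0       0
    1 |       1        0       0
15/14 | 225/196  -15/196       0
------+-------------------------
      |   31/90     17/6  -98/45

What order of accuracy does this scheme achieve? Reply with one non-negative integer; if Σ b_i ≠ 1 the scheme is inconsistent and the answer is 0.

3

b = (31/90, 17/6, -98/45)
c = (0, 1, 15/14)
Ac = (0, 0, -15/196)
Σ b_i: 31/90·1 + 17/6·1 + (-98/45)·1 = 1 ✓
b·c: 17/6·1 + (-98/45)·15/14 = 1/2 ✓
b·c²: 17/6·1 + (-98/45)·225/196 = 1/3 ✓
b·Ac: (-98/45)·(-15/196) = 1/6 ✓; 3 stages ⇒ order 3.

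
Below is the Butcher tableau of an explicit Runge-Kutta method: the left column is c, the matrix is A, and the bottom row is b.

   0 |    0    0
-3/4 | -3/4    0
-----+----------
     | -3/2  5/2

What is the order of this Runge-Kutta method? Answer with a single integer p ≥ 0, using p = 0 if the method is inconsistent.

b = (-3/2, 5/2)
c = (0, -3/4)
Σ b_i: (-3/2)·1 + 5/2·1 = 1 ✓
b·c: 5/2·(-3/4) = -15/8 ≠ 1/2 ⇒ order 1.

1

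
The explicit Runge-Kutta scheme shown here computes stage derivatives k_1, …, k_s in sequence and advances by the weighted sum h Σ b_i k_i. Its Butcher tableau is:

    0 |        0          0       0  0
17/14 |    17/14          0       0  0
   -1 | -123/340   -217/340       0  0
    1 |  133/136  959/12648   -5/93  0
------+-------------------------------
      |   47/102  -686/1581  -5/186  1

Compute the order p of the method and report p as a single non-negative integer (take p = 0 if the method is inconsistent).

b = (47/102, -686/1581, -5/186, 1)
c = (0, 17/14, -1, 1)
Ac = (0, 0, -31/40, 7/48)
Σ b_i: 47/102·1 + (-686/1581)·1 + (-5/186)·1 + 1·1 = 1 ✓
b·c: (-686/1581)·17/14 + (-5/186)·(-1) + 1·1 = 1/2 ✓
b·c²: (-686/1581)·289/196 + (-5/186)·1 + 1·1 = 1/3 ✓
b·Ac: (-5/186)·(-31/40) + 1·7/48 = 1/6 ✓
b·c³: (-686/1581)·4913/2744 + (-5/186)·(-1) + 1·1 = 1/4 ✓
b·(c∘Ac): (-5/186)·31/40 + 1·7/48 = 1/8 ✓
b·Ac²: (-5/186)·(-527/560) + 1·13/224 = 1/12 ✓
b·A²c: 1·1/24 = 1/24 ✓; 4 stages ⇒ order 4.

4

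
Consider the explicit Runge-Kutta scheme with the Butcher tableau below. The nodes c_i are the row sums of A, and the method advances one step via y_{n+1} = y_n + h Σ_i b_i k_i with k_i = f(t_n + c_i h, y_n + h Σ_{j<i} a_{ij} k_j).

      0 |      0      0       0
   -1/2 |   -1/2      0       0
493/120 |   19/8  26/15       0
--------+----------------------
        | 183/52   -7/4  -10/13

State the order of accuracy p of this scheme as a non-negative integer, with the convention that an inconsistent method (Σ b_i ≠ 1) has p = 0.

1

b = (183/52, -7/4, -10/13)
c = (0, -1/2, 493/120)
Ac = (0, 0, -13/15)
Σ b_i: 183/52·1 + (-7/4)·1 + (-10/13)·1 = 1 ✓
b·c: (-7/4)·(-1/2) + (-10/13)·493/120 = -713/312 ≠ 1/2 ⇒ order 1.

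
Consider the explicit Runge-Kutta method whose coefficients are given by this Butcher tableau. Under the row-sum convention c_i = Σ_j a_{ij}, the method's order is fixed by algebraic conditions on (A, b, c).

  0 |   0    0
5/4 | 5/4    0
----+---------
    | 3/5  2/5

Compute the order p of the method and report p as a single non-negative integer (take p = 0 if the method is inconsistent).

b = (3/5, 2/5)
c = (0, 5/4)
Σ b_i: 3/5·1 + 2/5·1 = 1 ✓
b·c: 2/5·5/4 = 1/2 ✓; 2 stages ⇒ order 2.

2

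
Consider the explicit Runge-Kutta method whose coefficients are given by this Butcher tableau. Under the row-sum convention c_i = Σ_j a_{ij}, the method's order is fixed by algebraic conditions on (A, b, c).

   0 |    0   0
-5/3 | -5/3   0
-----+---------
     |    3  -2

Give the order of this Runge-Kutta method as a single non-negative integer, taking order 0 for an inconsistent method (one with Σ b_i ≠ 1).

b = (3, -2)
c = (0, -5/3)
Σ b_i: 3·1 + (-2)·1 = 1 ✓
b·c: (-2)·(-5/3) = 10/3 ≠ 1/2 ⇒ order 1.

1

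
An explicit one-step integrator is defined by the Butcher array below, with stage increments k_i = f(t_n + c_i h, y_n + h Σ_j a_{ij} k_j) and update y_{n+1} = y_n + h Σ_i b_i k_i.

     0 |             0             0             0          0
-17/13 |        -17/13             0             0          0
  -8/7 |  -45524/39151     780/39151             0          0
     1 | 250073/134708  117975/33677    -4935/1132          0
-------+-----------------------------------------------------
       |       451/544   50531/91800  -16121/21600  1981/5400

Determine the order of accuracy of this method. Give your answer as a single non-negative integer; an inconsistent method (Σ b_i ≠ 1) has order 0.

4

b = (451/544, 50531/91800, -16121/21600, 1981/5400)
c = (0, -17/13, -8/7, 1)
Ac = (0, 0, -60/2303, 795/1981)
Σ b_i: 451/544·1 + 50531/91800·1 + (-16121/21600)·1 + 1981/5400·1 = 1 ✓
b·c: 50531/91800·(-17/13) + (-16121/21600)·(-8/7) + 1981/5400·1 = 1/2 ✓
b·c²: 50531/91800·289/169 + (-16121/21600)·64/49 + 1981/5400·1 = 1/3 ✓
b·Ac: (-16121/21600)·(-60/2303) + 1981/5400·795/1981 = 1/6 ✓
b·c³: 50531/91800·(-4913/2197) + (-16121/21600)·(-512/343) + 1981/5400·1 = 1/4 ✓
b·(c∘Ac): (-16121/21600)·480/16121 + 1981/5400·795/1981 = 1/8 ✓
b·Ac²: (-16121/21600)·1020/29939 + 1981/5400·7635/25753 = 1/12 ✓
b·A²c: 1981/5400·225/1981 = 1/24 ✓; 4 stages ⇒ order 4.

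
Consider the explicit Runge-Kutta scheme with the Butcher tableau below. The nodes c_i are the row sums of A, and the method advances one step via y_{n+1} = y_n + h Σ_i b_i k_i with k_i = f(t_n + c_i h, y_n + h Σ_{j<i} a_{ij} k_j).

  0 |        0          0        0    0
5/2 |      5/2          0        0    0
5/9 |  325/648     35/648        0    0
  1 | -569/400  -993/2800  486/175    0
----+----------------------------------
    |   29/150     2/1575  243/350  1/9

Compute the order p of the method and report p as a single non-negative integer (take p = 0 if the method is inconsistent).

b = (29/150, 2/1575, 243/350, 1/9)
c = (0, 5/2, 5/9, 1)
Ac = (0, 0, 175/1296, 21/32)
Σ b_i: 29/150·1 + 2/1575·1 + 243/350·1 + 1/9·1 = 1 ✓
b·c: 2/1575·5/2 + 243/350·5/9 + 1/9·1 = 1/2 ✓
b·c²: 2/1575·25/4 + 243/350·25/81 + 1/9·1 = 1/3 ✓
b·Ac: 243/350·175/1296 + 1/9·21/32 = 1/6 ✓
b·c³: 2/1575·125/8 + 243/350·125/729 + 1/9·1 = 1/4 ✓
b·(c∘Ac): 243/350·875/11664 + 1/9·21/32 = 1/8 ✓
b·Ac²: 243/350·875/2592 + 1/9·(-87/64) = 1/12 ✓
b·A²c: 1/9·3/8 = 1/24 ✓; 4 stages ⇒ order 4.

4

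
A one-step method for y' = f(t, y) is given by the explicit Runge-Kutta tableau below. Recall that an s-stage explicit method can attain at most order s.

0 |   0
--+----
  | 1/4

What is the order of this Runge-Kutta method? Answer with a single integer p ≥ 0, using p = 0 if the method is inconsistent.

b = (1/4)
c = (0)
Σ b_i: 1/4·1 = 1/4 ≠ 1 ⇒ order 0.

0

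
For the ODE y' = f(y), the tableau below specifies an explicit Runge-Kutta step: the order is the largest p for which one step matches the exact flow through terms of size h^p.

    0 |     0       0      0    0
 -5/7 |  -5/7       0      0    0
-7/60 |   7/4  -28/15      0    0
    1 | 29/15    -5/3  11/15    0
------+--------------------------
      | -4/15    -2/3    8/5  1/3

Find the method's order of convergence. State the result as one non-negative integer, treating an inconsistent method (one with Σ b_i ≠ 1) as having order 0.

1

b = (-4/15, -2/3, 8/5, 1/3)
c = (0, -5/7, -7/60, 1)
Ac = (0, 0, 4/3, 6961/6300)
Σ b_i: (-4/15)·1 + (-2/3)·1 + 8/5·1 + 1/3·1 = 1 ✓
b·c: (-2/3)·(-5/7) + 8/5·(-7/60) + 1/3·1 = 109/175 ≠ 1/2 ⇒ order 1.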